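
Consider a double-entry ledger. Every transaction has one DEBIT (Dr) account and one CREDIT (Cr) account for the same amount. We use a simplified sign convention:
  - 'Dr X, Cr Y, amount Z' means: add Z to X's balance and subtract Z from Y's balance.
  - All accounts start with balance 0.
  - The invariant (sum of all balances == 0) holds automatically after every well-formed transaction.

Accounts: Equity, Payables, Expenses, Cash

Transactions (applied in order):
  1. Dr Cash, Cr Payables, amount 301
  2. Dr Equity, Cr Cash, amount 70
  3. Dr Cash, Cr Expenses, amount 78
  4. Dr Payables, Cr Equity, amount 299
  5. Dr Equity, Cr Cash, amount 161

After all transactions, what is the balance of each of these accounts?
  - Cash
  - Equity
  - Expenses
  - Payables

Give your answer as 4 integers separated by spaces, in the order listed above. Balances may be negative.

Answer: 148 -68 -78 -2

Derivation:
After txn 1 (Dr Cash, Cr Payables, amount 301): Cash=301 Payables=-301
After txn 2 (Dr Equity, Cr Cash, amount 70): Cash=231 Equity=70 Payables=-301
After txn 3 (Dr Cash, Cr Expenses, amount 78): Cash=309 Equity=70 Expenses=-78 Payables=-301
After txn 4 (Dr Payables, Cr Equity, amount 299): Cash=309 Equity=-229 Expenses=-78 Payables=-2
After txn 5 (Dr Equity, Cr Cash, amount 161): Cash=148 Equity=-68 Expenses=-78 Payables=-2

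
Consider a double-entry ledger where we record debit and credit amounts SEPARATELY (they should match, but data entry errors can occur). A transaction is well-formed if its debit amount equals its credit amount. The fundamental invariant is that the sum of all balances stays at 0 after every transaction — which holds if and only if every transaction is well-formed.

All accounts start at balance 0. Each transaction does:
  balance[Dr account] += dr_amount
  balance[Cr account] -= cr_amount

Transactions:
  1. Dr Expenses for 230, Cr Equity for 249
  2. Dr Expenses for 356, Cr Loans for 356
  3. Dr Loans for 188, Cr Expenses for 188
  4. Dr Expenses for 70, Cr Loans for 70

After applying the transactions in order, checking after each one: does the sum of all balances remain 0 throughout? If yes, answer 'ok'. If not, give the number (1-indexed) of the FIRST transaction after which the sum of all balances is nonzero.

Answer: 1

Derivation:
After txn 1: dr=230 cr=249 sum_balances=-19
After txn 2: dr=356 cr=356 sum_balances=-19
After txn 3: dr=188 cr=188 sum_balances=-19
After txn 4: dr=70 cr=70 sum_balances=-19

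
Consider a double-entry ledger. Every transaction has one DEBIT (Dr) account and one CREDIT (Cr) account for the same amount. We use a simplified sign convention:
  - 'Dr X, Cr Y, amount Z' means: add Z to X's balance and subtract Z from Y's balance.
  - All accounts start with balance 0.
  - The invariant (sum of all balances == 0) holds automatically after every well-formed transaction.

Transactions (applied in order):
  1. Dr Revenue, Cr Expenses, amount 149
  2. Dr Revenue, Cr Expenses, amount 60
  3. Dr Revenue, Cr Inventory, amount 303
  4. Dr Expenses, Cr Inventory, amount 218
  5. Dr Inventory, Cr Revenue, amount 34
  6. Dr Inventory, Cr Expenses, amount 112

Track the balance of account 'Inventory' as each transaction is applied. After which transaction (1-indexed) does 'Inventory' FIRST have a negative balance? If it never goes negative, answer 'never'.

After txn 1: Inventory=0
After txn 2: Inventory=0
After txn 3: Inventory=-303

Answer: 3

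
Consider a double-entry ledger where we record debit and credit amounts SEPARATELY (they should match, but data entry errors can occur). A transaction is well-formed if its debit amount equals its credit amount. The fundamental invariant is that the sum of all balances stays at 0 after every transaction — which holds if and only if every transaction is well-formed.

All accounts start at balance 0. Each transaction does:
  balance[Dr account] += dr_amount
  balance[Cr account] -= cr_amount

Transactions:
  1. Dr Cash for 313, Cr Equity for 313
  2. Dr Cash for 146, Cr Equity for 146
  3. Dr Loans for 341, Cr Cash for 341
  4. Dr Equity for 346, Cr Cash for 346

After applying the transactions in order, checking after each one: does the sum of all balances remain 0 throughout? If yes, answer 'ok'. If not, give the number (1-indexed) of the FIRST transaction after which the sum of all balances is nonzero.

Answer: ok

Derivation:
After txn 1: dr=313 cr=313 sum_balances=0
After txn 2: dr=146 cr=146 sum_balances=0
After txn 3: dr=341 cr=341 sum_balances=0
After txn 4: dr=346 cr=346 sum_balances=0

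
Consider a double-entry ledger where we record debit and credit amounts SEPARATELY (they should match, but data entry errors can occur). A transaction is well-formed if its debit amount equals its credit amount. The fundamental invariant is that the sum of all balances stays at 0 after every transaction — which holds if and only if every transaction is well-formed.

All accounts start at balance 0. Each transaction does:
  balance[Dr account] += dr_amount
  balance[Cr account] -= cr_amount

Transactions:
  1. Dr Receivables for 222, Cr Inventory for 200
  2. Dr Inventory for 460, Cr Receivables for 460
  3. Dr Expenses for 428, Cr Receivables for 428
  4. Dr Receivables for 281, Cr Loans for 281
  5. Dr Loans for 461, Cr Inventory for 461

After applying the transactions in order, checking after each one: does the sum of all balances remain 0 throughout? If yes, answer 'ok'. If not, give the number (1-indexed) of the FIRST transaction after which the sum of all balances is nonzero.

After txn 1: dr=222 cr=200 sum_balances=22
After txn 2: dr=460 cr=460 sum_balances=22
After txn 3: dr=428 cr=428 sum_balances=22
After txn 4: dr=281 cr=281 sum_balances=22
After txn 5: dr=461 cr=461 sum_balances=22

Answer: 1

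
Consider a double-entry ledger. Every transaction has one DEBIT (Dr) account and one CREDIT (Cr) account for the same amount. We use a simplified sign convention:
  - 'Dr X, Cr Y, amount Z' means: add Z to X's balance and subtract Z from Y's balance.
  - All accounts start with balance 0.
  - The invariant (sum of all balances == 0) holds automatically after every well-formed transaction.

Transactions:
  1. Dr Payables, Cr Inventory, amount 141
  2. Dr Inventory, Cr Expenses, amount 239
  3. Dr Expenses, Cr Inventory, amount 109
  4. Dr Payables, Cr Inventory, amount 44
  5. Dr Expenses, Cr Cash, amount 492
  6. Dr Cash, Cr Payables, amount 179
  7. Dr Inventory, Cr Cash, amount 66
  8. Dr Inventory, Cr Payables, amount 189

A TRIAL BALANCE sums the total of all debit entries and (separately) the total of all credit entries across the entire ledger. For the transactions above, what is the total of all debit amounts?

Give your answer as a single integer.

Txn 1: debit+=141
Txn 2: debit+=239
Txn 3: debit+=109
Txn 4: debit+=44
Txn 5: debit+=492
Txn 6: debit+=179
Txn 7: debit+=66
Txn 8: debit+=189
Total debits = 1459

Answer: 1459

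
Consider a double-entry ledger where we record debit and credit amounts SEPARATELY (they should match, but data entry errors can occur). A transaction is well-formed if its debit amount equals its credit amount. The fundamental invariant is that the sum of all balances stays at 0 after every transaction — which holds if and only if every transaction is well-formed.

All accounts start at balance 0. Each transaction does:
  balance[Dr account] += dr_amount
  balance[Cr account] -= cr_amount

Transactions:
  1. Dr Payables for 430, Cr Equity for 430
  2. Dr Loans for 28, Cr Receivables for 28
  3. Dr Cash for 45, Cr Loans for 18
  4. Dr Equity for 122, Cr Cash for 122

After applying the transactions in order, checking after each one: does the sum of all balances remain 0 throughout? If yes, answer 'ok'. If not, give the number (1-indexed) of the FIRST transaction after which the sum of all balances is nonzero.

After txn 1: dr=430 cr=430 sum_balances=0
After txn 2: dr=28 cr=28 sum_balances=0
After txn 3: dr=45 cr=18 sum_balances=27
After txn 4: dr=122 cr=122 sum_balances=27

Answer: 3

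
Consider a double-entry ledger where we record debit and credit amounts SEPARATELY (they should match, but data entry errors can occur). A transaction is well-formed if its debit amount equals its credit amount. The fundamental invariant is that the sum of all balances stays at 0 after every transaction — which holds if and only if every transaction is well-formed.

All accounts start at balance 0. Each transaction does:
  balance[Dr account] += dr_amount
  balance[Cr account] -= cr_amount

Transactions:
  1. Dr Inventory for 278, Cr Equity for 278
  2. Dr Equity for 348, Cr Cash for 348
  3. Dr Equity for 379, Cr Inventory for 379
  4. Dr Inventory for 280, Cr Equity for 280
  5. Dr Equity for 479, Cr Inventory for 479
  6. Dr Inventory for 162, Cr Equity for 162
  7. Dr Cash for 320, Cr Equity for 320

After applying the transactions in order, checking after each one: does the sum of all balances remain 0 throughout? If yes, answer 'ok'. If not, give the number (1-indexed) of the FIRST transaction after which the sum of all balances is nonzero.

After txn 1: dr=278 cr=278 sum_balances=0
After txn 2: dr=348 cr=348 sum_balances=0
After txn 3: dr=379 cr=379 sum_balances=0
After txn 4: dr=280 cr=280 sum_balances=0
After txn 5: dr=479 cr=479 sum_balances=0
After txn 6: dr=162 cr=162 sum_balances=0
After txn 7: dr=320 cr=320 sum_balances=0

Answer: ok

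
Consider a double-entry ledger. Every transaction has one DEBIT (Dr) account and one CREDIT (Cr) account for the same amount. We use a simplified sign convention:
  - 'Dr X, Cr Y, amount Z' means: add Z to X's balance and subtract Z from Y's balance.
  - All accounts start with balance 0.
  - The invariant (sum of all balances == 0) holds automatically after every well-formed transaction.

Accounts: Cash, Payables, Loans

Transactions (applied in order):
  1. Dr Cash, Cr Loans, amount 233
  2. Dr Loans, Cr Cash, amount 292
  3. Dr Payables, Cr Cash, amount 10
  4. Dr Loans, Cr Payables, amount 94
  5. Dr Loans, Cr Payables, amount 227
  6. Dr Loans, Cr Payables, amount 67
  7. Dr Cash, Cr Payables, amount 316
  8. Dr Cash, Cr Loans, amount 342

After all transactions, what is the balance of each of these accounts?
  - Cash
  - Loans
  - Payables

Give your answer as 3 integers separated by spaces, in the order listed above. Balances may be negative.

Answer: 589 105 -694

Derivation:
After txn 1 (Dr Cash, Cr Loans, amount 233): Cash=233 Loans=-233
After txn 2 (Dr Loans, Cr Cash, amount 292): Cash=-59 Loans=59
After txn 3 (Dr Payables, Cr Cash, amount 10): Cash=-69 Loans=59 Payables=10
After txn 4 (Dr Loans, Cr Payables, amount 94): Cash=-69 Loans=153 Payables=-84
After txn 5 (Dr Loans, Cr Payables, amount 227): Cash=-69 Loans=380 Payables=-311
After txn 6 (Dr Loans, Cr Payables, amount 67): Cash=-69 Loans=447 Payables=-378
After txn 7 (Dr Cash, Cr Payables, amount 316): Cash=247 Loans=447 Payables=-694
After txn 8 (Dr Cash, Cr Loans, amount 342): Cash=589 Loans=105 Payables=-694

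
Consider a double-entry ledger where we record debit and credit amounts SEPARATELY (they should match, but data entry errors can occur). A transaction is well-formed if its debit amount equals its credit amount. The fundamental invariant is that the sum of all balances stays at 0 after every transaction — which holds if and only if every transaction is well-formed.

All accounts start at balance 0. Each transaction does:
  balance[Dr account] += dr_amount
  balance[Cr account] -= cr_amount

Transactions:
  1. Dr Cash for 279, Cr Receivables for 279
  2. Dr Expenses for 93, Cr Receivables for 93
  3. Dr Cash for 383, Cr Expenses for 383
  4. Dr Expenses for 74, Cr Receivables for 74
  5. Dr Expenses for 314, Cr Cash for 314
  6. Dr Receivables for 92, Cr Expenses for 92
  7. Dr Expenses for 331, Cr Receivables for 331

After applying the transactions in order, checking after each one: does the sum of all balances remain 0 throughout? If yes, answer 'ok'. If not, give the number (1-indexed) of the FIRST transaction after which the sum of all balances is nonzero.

Answer: ok

Derivation:
After txn 1: dr=279 cr=279 sum_balances=0
After txn 2: dr=93 cr=93 sum_balances=0
After txn 3: dr=383 cr=383 sum_balances=0
After txn 4: dr=74 cr=74 sum_balances=0
After txn 5: dr=314 cr=314 sum_balances=0
After txn 6: dr=92 cr=92 sum_balances=0
After txn 7: dr=331 cr=331 sum_balances=0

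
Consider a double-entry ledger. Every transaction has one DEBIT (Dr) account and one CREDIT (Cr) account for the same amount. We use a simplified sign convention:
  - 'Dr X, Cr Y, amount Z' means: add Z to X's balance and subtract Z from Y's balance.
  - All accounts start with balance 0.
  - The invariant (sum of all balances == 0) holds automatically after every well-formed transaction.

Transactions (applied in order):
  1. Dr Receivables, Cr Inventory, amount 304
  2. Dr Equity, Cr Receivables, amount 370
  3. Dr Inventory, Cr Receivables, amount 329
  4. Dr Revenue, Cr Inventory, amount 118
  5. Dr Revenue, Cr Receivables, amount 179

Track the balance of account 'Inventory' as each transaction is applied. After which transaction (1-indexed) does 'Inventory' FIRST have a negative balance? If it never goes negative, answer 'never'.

Answer: 1

Derivation:
After txn 1: Inventory=-304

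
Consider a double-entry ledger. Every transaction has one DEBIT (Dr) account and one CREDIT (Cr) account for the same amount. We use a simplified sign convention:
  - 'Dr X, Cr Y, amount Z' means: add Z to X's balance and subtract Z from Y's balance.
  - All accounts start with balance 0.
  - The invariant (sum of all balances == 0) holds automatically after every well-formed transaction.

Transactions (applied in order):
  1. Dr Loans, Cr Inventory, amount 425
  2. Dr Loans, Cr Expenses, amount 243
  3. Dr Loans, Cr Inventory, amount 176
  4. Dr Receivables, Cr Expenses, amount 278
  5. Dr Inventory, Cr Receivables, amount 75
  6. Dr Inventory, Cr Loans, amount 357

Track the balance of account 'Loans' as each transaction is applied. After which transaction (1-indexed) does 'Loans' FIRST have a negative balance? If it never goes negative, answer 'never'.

Answer: never

Derivation:
After txn 1: Loans=425
After txn 2: Loans=668
After txn 3: Loans=844
After txn 4: Loans=844
After txn 5: Loans=844
After txn 6: Loans=487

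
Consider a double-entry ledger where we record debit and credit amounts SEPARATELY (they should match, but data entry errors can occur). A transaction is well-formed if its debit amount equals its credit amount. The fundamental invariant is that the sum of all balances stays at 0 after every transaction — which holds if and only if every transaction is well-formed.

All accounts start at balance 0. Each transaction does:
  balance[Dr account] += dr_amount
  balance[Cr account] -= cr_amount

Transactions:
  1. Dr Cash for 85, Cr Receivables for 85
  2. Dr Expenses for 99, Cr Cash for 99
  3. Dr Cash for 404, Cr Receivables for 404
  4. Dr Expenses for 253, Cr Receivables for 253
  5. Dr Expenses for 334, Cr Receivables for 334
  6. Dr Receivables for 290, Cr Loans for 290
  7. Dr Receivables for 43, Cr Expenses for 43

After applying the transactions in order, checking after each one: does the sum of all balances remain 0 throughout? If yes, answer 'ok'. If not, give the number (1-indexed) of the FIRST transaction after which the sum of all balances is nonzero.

After txn 1: dr=85 cr=85 sum_balances=0
After txn 2: dr=99 cr=99 sum_balances=0
After txn 3: dr=404 cr=404 sum_balances=0
After txn 4: dr=253 cr=253 sum_balances=0
After txn 5: dr=334 cr=334 sum_balances=0
After txn 6: dr=290 cr=290 sum_balances=0
After txn 7: dr=43 cr=43 sum_balances=0

Answer: ok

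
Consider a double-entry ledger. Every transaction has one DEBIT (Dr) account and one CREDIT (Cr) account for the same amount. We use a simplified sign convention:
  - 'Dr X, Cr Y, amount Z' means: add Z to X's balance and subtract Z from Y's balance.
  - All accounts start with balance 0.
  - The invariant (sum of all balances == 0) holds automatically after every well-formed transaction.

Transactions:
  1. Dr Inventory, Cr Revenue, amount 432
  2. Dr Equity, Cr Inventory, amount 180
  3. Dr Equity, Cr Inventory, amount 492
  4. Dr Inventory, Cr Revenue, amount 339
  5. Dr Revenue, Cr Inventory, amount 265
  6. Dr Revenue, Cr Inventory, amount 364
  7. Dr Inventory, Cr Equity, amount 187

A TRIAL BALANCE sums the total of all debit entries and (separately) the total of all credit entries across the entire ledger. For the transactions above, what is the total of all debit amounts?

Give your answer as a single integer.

Answer: 2259

Derivation:
Txn 1: debit+=432
Txn 2: debit+=180
Txn 3: debit+=492
Txn 4: debit+=339
Txn 5: debit+=265
Txn 6: debit+=364
Txn 7: debit+=187
Total debits = 2259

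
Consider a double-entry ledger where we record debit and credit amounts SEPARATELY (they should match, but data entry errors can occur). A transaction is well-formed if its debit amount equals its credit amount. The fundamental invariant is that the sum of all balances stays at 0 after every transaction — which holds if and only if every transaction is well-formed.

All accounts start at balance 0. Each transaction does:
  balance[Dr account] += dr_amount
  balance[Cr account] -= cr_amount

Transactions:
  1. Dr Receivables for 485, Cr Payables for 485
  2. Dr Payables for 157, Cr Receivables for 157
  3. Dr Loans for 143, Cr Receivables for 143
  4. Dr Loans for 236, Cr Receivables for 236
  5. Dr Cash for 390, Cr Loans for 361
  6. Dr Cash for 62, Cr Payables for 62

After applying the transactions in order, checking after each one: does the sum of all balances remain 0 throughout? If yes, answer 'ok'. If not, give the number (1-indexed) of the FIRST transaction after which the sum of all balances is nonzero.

Answer: 5

Derivation:
After txn 1: dr=485 cr=485 sum_balances=0
After txn 2: dr=157 cr=157 sum_balances=0
After txn 3: dr=143 cr=143 sum_balances=0
After txn 4: dr=236 cr=236 sum_balances=0
After txn 5: dr=390 cr=361 sum_balances=29
After txn 6: dr=62 cr=62 sum_balances=29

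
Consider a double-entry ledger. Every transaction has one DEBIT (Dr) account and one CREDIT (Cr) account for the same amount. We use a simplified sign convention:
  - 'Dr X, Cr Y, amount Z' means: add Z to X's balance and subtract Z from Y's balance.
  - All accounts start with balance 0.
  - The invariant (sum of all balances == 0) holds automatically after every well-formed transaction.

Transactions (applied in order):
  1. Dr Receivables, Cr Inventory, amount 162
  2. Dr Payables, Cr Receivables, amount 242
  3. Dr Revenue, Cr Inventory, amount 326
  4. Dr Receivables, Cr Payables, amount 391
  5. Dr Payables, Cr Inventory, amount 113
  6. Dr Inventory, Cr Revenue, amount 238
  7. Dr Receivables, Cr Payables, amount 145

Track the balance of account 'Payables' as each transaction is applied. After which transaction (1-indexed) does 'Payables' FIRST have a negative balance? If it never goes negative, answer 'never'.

After txn 1: Payables=0
After txn 2: Payables=242
After txn 3: Payables=242
After txn 4: Payables=-149

Answer: 4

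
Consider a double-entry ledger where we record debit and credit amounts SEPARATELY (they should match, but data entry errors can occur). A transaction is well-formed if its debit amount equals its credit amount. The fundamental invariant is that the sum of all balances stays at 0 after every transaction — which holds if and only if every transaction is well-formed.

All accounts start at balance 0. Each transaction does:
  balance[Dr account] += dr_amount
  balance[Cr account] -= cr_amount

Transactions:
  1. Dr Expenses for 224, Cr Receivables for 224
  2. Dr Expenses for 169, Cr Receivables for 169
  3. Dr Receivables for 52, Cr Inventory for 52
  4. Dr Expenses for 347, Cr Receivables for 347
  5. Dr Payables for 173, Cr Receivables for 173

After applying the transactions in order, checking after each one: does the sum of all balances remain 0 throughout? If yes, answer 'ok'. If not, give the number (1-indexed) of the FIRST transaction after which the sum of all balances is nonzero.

After txn 1: dr=224 cr=224 sum_balances=0
After txn 2: dr=169 cr=169 sum_balances=0
After txn 3: dr=52 cr=52 sum_balances=0
After txn 4: dr=347 cr=347 sum_balances=0
After txn 5: dr=173 cr=173 sum_balances=0

Answer: ok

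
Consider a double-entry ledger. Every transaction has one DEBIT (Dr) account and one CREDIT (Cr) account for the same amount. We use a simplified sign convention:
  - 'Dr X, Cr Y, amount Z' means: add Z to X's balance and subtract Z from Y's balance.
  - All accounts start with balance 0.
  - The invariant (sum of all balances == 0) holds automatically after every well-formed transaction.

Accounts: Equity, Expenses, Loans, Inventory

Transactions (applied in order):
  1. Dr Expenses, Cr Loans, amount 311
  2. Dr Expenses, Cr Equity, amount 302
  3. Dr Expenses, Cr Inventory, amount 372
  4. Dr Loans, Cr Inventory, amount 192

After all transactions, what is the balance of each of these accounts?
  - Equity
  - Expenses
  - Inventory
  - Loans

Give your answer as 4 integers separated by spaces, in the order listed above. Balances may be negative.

After txn 1 (Dr Expenses, Cr Loans, amount 311): Expenses=311 Loans=-311
After txn 2 (Dr Expenses, Cr Equity, amount 302): Equity=-302 Expenses=613 Loans=-311
After txn 3 (Dr Expenses, Cr Inventory, amount 372): Equity=-302 Expenses=985 Inventory=-372 Loans=-311
After txn 4 (Dr Loans, Cr Inventory, amount 192): Equity=-302 Expenses=985 Inventory=-564 Loans=-119

Answer: -302 985 -564 -119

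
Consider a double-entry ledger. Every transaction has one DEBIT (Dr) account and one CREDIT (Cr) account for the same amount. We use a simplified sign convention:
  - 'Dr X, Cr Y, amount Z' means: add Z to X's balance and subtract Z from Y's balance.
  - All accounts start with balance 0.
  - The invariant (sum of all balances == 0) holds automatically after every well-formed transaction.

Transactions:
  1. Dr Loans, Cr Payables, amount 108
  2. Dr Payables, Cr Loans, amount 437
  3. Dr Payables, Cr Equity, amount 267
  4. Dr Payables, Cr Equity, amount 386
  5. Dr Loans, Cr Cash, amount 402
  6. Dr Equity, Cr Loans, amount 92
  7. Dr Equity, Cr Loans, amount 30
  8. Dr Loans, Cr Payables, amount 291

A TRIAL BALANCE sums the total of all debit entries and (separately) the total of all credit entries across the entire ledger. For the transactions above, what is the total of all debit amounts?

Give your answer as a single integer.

Answer: 2013

Derivation:
Txn 1: debit+=108
Txn 2: debit+=437
Txn 3: debit+=267
Txn 4: debit+=386
Txn 5: debit+=402
Txn 6: debit+=92
Txn 7: debit+=30
Txn 8: debit+=291
Total debits = 2013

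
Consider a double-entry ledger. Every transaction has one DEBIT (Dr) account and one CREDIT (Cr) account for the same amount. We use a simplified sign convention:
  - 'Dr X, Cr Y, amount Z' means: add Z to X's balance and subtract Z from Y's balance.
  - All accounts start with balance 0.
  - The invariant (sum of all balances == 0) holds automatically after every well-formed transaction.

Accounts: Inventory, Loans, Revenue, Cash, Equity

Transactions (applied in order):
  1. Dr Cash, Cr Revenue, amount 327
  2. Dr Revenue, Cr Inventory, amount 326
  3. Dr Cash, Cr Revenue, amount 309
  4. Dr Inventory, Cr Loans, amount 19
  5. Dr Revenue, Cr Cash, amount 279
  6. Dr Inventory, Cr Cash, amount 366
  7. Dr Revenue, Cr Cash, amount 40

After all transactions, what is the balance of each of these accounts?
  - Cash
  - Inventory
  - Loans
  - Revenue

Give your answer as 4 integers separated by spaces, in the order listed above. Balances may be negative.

Answer: -49 59 -19 9

Derivation:
After txn 1 (Dr Cash, Cr Revenue, amount 327): Cash=327 Revenue=-327
After txn 2 (Dr Revenue, Cr Inventory, amount 326): Cash=327 Inventory=-326 Revenue=-1
After txn 3 (Dr Cash, Cr Revenue, amount 309): Cash=636 Inventory=-326 Revenue=-310
After txn 4 (Dr Inventory, Cr Loans, amount 19): Cash=636 Inventory=-307 Loans=-19 Revenue=-310
After txn 5 (Dr Revenue, Cr Cash, amount 279): Cash=357 Inventory=-307 Loans=-19 Revenue=-31
After txn 6 (Dr Inventory, Cr Cash, amount 366): Cash=-9 Inventory=59 Loans=-19 Revenue=-31
After txn 7 (Dr Revenue, Cr Cash, amount 40): Cash=-49 Inventory=59 Loans=-19 Revenue=9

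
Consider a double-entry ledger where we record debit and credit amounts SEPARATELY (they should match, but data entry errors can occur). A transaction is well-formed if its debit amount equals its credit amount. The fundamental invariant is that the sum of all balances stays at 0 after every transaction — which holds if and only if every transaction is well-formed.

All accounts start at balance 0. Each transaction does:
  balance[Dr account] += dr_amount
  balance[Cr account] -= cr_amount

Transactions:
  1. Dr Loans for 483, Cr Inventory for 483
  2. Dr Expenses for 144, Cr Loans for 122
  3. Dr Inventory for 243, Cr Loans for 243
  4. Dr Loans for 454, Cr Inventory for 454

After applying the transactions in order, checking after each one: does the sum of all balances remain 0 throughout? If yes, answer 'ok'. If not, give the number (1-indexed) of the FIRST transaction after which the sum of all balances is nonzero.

After txn 1: dr=483 cr=483 sum_balances=0
After txn 2: dr=144 cr=122 sum_balances=22
After txn 3: dr=243 cr=243 sum_balances=22
After txn 4: dr=454 cr=454 sum_balances=22

Answer: 2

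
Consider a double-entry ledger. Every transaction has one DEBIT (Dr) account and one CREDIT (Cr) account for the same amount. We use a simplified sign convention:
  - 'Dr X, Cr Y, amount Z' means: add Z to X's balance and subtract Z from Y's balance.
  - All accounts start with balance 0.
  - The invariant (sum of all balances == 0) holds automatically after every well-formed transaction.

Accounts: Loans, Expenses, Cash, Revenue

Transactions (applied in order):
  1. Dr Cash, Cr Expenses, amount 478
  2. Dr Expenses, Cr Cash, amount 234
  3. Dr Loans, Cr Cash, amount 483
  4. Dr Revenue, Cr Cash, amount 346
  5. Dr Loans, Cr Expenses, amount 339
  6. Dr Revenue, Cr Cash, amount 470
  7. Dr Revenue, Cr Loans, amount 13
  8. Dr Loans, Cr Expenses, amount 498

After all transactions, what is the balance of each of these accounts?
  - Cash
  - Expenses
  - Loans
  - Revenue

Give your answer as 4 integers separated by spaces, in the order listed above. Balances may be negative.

Answer: -1055 -1081 1307 829

Derivation:
After txn 1 (Dr Cash, Cr Expenses, amount 478): Cash=478 Expenses=-478
After txn 2 (Dr Expenses, Cr Cash, amount 234): Cash=244 Expenses=-244
After txn 3 (Dr Loans, Cr Cash, amount 483): Cash=-239 Expenses=-244 Loans=483
After txn 4 (Dr Revenue, Cr Cash, amount 346): Cash=-585 Expenses=-244 Loans=483 Revenue=346
After txn 5 (Dr Loans, Cr Expenses, amount 339): Cash=-585 Expenses=-583 Loans=822 Revenue=346
After txn 6 (Dr Revenue, Cr Cash, amount 470): Cash=-1055 Expenses=-583 Loans=822 Revenue=816
After txn 7 (Dr Revenue, Cr Loans, amount 13): Cash=-1055 Expenses=-583 Loans=809 Revenue=829
After txn 8 (Dr Loans, Cr Expenses, amount 498): Cash=-1055 Expenses=-1081 Loans=1307 Revenue=829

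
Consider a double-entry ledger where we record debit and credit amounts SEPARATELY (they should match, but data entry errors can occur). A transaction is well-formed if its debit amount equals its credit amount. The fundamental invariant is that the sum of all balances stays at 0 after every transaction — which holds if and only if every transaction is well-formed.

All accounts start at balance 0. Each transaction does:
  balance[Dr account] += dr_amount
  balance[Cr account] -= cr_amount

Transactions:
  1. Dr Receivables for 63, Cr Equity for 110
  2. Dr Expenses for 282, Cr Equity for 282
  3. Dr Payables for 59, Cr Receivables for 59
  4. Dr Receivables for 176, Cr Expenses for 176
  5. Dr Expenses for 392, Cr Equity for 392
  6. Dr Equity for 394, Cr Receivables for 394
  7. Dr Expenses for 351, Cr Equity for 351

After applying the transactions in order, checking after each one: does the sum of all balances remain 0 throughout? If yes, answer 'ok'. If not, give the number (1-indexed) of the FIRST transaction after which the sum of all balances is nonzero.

After txn 1: dr=63 cr=110 sum_balances=-47
After txn 2: dr=282 cr=282 sum_balances=-47
After txn 3: dr=59 cr=59 sum_balances=-47
After txn 4: dr=176 cr=176 sum_balances=-47
After txn 5: dr=392 cr=392 sum_balances=-47
After txn 6: dr=394 cr=394 sum_balances=-47
After txn 7: dr=351 cr=351 sum_balances=-47

Answer: 1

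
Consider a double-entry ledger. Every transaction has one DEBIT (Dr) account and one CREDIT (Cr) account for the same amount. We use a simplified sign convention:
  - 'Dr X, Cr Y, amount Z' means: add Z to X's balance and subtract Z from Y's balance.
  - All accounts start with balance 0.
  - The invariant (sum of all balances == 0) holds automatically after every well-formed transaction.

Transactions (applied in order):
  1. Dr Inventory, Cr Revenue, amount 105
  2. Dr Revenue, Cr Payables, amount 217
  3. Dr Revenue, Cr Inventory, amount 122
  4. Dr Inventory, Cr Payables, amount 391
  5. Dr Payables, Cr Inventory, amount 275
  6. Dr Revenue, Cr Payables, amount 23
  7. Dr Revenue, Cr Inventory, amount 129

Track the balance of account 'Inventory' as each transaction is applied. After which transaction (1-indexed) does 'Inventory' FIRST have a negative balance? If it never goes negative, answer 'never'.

After txn 1: Inventory=105
After txn 2: Inventory=105
After txn 3: Inventory=-17

Answer: 3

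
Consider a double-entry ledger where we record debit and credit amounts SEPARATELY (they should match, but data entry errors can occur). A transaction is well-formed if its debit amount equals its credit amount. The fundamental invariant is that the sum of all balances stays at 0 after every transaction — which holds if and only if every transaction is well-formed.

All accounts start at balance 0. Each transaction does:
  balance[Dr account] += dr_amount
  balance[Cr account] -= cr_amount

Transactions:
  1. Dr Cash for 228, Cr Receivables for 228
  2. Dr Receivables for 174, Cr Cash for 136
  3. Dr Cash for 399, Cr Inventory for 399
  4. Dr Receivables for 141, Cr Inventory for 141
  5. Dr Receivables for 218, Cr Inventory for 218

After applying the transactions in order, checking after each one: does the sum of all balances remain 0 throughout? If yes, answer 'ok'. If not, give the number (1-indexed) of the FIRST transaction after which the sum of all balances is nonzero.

Answer: 2

Derivation:
After txn 1: dr=228 cr=228 sum_balances=0
After txn 2: dr=174 cr=136 sum_balances=38
After txn 3: dr=399 cr=399 sum_balances=38
After txn 4: dr=141 cr=141 sum_balances=38
After txn 5: dr=218 cr=218 sum_balances=38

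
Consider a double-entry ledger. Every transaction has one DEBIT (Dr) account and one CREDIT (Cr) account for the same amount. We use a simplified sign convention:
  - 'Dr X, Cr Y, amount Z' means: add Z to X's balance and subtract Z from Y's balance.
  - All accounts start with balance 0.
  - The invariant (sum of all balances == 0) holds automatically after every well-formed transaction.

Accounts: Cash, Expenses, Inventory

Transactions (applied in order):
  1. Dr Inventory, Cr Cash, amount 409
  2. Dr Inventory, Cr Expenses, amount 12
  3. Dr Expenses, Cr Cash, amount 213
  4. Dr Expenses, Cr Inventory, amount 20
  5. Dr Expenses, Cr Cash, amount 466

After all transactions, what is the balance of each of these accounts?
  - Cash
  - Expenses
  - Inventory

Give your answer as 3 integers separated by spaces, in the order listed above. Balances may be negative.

Answer: -1088 687 401

Derivation:
After txn 1 (Dr Inventory, Cr Cash, amount 409): Cash=-409 Inventory=409
After txn 2 (Dr Inventory, Cr Expenses, amount 12): Cash=-409 Expenses=-12 Inventory=421
After txn 3 (Dr Expenses, Cr Cash, amount 213): Cash=-622 Expenses=201 Inventory=421
After txn 4 (Dr Expenses, Cr Inventory, amount 20): Cash=-622 Expenses=221 Inventory=401
After txn 5 (Dr Expenses, Cr Cash, amount 466): Cash=-1088 Expenses=687 Inventory=401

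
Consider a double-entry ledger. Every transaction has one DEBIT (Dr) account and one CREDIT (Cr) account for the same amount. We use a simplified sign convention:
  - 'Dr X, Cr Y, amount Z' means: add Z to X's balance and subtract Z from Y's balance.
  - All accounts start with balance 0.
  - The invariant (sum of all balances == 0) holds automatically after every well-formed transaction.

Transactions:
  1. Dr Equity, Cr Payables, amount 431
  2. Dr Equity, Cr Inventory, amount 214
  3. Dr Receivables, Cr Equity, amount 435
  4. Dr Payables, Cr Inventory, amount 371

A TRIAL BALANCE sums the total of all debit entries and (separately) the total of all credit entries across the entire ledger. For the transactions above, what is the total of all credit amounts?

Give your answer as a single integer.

Answer: 1451

Derivation:
Txn 1: credit+=431
Txn 2: credit+=214
Txn 3: credit+=435
Txn 4: credit+=371
Total credits = 1451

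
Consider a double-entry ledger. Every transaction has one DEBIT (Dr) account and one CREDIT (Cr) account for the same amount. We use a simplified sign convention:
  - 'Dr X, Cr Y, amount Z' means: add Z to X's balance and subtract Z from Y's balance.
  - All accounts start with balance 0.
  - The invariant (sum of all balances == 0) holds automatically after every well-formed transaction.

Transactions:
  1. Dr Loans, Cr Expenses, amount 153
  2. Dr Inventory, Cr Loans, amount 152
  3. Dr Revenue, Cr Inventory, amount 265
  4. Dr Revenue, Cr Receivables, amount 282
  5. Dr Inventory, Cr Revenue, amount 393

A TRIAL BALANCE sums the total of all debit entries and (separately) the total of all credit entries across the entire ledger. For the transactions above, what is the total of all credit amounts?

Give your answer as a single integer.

Answer: 1245

Derivation:
Txn 1: credit+=153
Txn 2: credit+=152
Txn 3: credit+=265
Txn 4: credit+=282
Txn 5: credit+=393
Total credits = 1245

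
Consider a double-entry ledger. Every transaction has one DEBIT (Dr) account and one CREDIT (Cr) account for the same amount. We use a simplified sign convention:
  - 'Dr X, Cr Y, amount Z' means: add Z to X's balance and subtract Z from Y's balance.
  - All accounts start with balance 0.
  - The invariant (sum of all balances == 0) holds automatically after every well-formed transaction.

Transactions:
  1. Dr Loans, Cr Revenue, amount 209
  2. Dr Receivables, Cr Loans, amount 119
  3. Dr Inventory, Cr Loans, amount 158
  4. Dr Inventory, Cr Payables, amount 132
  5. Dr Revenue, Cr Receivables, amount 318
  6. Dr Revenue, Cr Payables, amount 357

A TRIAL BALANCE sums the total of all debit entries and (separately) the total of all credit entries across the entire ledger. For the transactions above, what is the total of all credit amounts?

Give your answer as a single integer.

Answer: 1293

Derivation:
Txn 1: credit+=209
Txn 2: credit+=119
Txn 3: credit+=158
Txn 4: credit+=132
Txn 5: credit+=318
Txn 6: credit+=357
Total credits = 1293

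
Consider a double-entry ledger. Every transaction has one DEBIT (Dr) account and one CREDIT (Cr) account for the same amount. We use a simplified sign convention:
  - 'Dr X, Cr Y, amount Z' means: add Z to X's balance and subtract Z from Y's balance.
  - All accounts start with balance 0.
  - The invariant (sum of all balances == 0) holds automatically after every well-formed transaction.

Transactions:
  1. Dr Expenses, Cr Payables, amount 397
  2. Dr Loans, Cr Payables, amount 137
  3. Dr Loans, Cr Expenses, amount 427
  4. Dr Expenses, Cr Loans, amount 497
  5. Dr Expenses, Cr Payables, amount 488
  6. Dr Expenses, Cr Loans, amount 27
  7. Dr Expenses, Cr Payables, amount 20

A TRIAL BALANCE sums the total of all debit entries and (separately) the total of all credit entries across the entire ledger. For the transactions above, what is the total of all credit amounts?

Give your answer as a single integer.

Txn 1: credit+=397
Txn 2: credit+=137
Txn 3: credit+=427
Txn 4: credit+=497
Txn 5: credit+=488
Txn 6: credit+=27
Txn 7: credit+=20
Total credits = 1993

Answer: 1993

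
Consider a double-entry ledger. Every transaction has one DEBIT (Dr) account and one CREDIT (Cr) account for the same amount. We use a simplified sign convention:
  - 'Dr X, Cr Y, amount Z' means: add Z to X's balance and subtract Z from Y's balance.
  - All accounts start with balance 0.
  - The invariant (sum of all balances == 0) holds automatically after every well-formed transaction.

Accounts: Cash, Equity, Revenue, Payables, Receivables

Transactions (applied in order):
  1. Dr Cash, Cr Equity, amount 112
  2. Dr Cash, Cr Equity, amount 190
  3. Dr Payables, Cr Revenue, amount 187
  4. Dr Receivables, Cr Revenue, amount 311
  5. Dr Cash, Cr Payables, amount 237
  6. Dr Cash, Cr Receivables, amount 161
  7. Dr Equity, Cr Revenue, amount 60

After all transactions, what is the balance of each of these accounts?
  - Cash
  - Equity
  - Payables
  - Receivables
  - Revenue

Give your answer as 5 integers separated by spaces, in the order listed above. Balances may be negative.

Answer: 700 -242 -50 150 -558

Derivation:
After txn 1 (Dr Cash, Cr Equity, amount 112): Cash=112 Equity=-112
After txn 2 (Dr Cash, Cr Equity, amount 190): Cash=302 Equity=-302
After txn 3 (Dr Payables, Cr Revenue, amount 187): Cash=302 Equity=-302 Payables=187 Revenue=-187
After txn 4 (Dr Receivables, Cr Revenue, amount 311): Cash=302 Equity=-302 Payables=187 Receivables=311 Revenue=-498
After txn 5 (Dr Cash, Cr Payables, amount 237): Cash=539 Equity=-302 Payables=-50 Receivables=311 Revenue=-498
After txn 6 (Dr Cash, Cr Receivables, amount 161): Cash=700 Equity=-302 Payables=-50 Receivables=150 Revenue=-498
After txn 7 (Dr Equity, Cr Revenue, amount 60): Cash=700 Equity=-242 Payables=-50 Receivables=150 Revenue=-558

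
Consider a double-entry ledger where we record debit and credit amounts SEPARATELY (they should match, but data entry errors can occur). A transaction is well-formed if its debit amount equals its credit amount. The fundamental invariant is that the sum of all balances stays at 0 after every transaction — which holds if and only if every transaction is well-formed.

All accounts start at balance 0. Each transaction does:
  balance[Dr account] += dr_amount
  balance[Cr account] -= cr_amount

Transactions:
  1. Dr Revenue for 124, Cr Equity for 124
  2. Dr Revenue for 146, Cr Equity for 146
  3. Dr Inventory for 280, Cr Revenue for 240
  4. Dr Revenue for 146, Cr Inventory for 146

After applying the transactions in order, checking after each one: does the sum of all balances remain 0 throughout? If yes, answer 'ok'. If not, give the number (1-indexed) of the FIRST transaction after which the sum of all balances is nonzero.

After txn 1: dr=124 cr=124 sum_balances=0
After txn 2: dr=146 cr=146 sum_balances=0
After txn 3: dr=280 cr=240 sum_balances=40
After txn 4: dr=146 cr=146 sum_balances=40

Answer: 3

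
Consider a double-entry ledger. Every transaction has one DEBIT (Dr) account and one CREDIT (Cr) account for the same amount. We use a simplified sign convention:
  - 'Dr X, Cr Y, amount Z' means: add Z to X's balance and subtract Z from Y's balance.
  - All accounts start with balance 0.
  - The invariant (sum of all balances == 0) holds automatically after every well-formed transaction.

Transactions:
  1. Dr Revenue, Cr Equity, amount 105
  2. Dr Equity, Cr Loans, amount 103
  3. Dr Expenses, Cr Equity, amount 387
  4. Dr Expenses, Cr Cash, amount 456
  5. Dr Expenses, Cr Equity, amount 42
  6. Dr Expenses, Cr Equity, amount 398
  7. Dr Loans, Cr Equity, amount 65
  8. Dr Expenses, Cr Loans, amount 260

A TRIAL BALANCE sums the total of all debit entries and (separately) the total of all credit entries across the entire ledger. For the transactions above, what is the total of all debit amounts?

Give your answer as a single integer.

Answer: 1816

Derivation:
Txn 1: debit+=105
Txn 2: debit+=103
Txn 3: debit+=387
Txn 4: debit+=456
Txn 5: debit+=42
Txn 6: debit+=398
Txn 7: debit+=65
Txn 8: debit+=260
Total debits = 1816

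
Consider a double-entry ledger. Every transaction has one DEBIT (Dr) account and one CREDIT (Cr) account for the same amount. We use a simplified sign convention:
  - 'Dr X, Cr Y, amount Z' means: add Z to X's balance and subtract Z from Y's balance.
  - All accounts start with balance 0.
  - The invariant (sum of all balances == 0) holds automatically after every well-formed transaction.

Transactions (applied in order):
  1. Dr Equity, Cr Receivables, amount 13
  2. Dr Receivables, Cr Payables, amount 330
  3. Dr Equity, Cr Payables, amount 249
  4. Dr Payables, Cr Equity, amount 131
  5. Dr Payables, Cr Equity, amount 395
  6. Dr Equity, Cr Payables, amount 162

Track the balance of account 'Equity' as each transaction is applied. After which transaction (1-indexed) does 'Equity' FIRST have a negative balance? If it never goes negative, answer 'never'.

After txn 1: Equity=13
After txn 2: Equity=13
After txn 3: Equity=262
After txn 4: Equity=131
After txn 5: Equity=-264

Answer: 5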